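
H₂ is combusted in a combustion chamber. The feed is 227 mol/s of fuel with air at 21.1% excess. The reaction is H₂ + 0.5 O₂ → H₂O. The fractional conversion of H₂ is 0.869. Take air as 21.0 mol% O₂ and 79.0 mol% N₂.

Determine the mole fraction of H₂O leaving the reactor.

0.252

Stoichiometric O₂ = 0.5 × 227 = 113.5 mol/s; O₂ fed = 113.5 × 1.211 = 137.4 mol/s.
N₂ fed = 137.4 × 79/21 = 517.1 mol/s.
Fuel reacted = 0.869 × 227 → ξ = 197.3 mol/s.
Outlet (n = n₀ + ν ξ):
  H₂: 227 − 1(197.3) = 29.74
  O₂: 137.4 − 0.5(197.3) = 38.82
  N₂: 517.1 (inert)
  H₂O: 0 + 1(197.3) = 197.3
Total out = 782.9 mol/s; y_H₂O = 197.3 / 782.9 = 0.252.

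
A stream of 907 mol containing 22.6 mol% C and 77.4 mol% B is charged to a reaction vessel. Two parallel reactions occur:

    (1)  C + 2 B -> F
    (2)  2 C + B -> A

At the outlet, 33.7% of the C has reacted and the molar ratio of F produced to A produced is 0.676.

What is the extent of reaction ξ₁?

ξ₁ = 17.5 mol

Conversion of C: C consumed = 0.337 × 205 = 69.08 mol = 1ξ₁ + 2ξ₂.
Selectivity: 1ξ₁ / (1ξ₂) = 0.676 → ξ₁ = 0.676 ξ₂.
Substitute: (1·0.676 + 2) ξ₂ = 69.08 → ξ₂ = 25.81 mol, ξ₁ = 17.45 mol.
Outlet amounts (n = n₀ + Σ ν·ξ):
  C: 205 − 1(17.45) − 2(25.81) = 135.9
  B: 702 − 2(17.45) − 1(25.81) = 641.3
  F: 0 + 1(17.45) = 17.45
  A: 0 + 1(25.81) = 25.81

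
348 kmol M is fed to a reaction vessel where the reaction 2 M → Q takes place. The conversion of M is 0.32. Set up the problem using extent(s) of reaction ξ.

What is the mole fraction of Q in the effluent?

0.19

M reacted = 0.32 × 348 = 111.4 kmol; ν_M = −2, so ξ = 111.4/2 = 55.68 kmol.
Outlet amounts (n = n₀ + ν ξ):
  M: 348 − 2(55.68) = 236.6
  Q: 0 + 1(55.68) = 55.68
Total out = 292.3 kmol; y_Q = 55.68 / 292.3 = 0.1905.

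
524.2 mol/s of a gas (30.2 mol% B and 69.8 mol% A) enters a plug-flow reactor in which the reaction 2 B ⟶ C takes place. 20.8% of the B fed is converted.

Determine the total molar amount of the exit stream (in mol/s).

508 mol/s

B reacted = 0.208 × 158.3 = 32.93 mol/s; ν_B = −2, so ξ = 32.93/2 = 16.46 mol/s.
Outlet amounts (n = n₀ + ν ξ):
  B: 158.3 − 2(16.46) = 125.4
  C: 0 + 1(16.46) = 16.46
  A: 365.9 (inert)
Total out = 125.4 + 16.46 + 365.9 = 507.7 mol/s.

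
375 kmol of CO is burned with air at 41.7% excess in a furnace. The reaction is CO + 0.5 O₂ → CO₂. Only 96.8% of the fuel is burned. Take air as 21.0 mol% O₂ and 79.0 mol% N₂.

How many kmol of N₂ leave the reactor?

999 kmol

Stoichiometric O₂ = 0.5 × 375 = 187.5 kmol; O₂ fed = 187.5 × 1.417 = 265.7 kmol.
N₂ fed = 265.7 × 79/21 = 999.5 kmol.
Fuel reacted = 0.968 × 375 → ξ = 363 kmol.
Outlet (n = n₀ + ν ξ):
  CO: 375 − 1(363) = 12
  O₂: 265.7 − 0.5(363) = 84.19
  N₂: 999.5 (inert)
  CO₂: 0 + 1(363) = 363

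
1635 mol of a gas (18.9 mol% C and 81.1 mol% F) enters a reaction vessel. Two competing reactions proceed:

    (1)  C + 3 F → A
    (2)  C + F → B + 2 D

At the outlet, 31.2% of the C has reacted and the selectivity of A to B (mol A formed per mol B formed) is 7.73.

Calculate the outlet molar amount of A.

Conversion of C: C consumed = 0.312 × 309 = 96.41 mol = 1ξ₁ + 1ξ₂.
Selectivity: 1ξ₁ / (1ξ₂) = 7.73 → ξ₁ = 7.73 ξ₂.
Substitute: (1·7.73 + 1) ξ₂ = 96.41 → ξ₂ = 11.04 mol, ξ₁ = 85.37 mol.
Outlet amounts (n = n₀ + Σ ν·ξ):
  C: 309 − 1(85.37) − 1(11.04) = 212.6
  F: 1326 − 3(85.37) − 1(11.04) = 1059
  A: 0 + 1(85.37) = 85.37
  B: 0 + 1(11.04) = 11.04
  D: 0 + 2(11.04) = 22.09

85.4 mol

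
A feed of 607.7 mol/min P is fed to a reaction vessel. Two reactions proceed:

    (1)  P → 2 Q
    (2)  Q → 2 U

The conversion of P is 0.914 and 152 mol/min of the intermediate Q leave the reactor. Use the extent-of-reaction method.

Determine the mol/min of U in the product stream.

Conversion of P: P consumed = 1ξ₁ = 0.914 × 607.7 → ξ₁ = 555.4 mol/min.
Q balance: n_Q = 0 + 2ξ₁ − 1ξ₂ = 152 → ξ₂ = (2·555.4 − 152)/1 = 958.9 mol/min.
Outlet amounts (n = n₀ + Σ ν·ξ):
  P: 607.7 − 1(555.4) = 52.26
  Q: 0 + 2(555.4) − 1(958.9) = 152
  U: 0 + 2(958.9) = 1918

1920 mol/min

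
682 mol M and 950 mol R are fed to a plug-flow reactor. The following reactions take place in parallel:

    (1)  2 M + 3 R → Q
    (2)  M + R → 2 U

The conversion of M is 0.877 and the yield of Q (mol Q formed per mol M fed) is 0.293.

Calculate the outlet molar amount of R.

Yield of Q: 1ξ₁ / 682 = 0.293 → ξ₁ = 199.8 mol.
Conversion of M: 2ξ₁ + 1ξ₂ = 0.877 × 682 = 598.1 → ξ₂ = 198.5 mol.
Outlet amounts (n = n₀ + Σ ν·ξ):
  M: 682 − 2(199.8) − 1(198.5) = 83.89
  R: 950 − 3(199.8) − 1(198.5) = 152.1
  Q: 0 + 1(199.8) = 199.8
  U: 0 + 2(198.5) = 396.9

152 mol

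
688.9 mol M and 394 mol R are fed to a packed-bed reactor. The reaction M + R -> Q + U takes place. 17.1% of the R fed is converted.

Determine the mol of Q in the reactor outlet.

67.4 mol

R reacted = 0.171 × 394 = 67.37 mol; ν_R = −1, so ξ = 67.37/1 = 67.37 mol.
Outlet amounts (n = n₀ + ν ξ):
  M: 688.9 − 1(67.37) = 621.5
  R: 394 − 1(67.37) = 326.6
  Q: 0 + 1(67.37) = 67.37
  U: 0 + 1(67.37) = 67.37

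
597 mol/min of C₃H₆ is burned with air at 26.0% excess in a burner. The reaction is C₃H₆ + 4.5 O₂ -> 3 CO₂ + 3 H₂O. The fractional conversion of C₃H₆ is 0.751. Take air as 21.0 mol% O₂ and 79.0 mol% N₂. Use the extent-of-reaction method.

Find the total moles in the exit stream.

16900 mol/min

Stoichiometric O₂ = 4.5 × 597 = 2686 mol/min; O₂ fed = 2686 × 1.260 = 3385 mol/min.
N₂ fed = 3385 × 79/21 = 12730 mol/min.
Fuel reacted = 0.751 × 597 → ξ = 448.3 mol/min.
Outlet (n = n₀ + ν ξ):
  C₃H₆: 597 − 1(448.3) = 148.7
  O₂: 3385 − 4.5(448.3) = 1367
  N₂: 12730 (inert)
  CO₂: 0 + 3(448.3) = 1345
  H₂O: 0 + 3(448.3) = 1345
Total out = 148.7 + 1367 + 12730 + 1345 + 1345 = 16940 mol/min.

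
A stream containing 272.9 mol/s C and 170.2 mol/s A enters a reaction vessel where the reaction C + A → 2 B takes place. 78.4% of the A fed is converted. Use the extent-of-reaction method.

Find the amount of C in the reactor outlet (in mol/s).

139 mol/s

A reacted = 0.784 × 170.2 = 133.4 mol/s; ν_A = −1, so ξ = 133.4/1 = 133.4 mol/s.
Outlet amounts (n = n₀ + ν ξ):
  C: 272.9 − 1(133.4) = 139.5
  A: 170.2 − 1(133.4) = 36.76
  B: 0 + 2(133.4) = 266.9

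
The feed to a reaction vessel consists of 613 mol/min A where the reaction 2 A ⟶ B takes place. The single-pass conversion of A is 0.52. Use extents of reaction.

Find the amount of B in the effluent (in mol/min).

A reacted = 0.52 × 613 = 318.8 mol/min; ν_A = −2, so ξ = 318.8/2 = 159.4 mol/min.
Outlet amounts (n = n₀ + ν ξ):
  A: 613 − 2(159.4) = 294.2
  B: 0 + 1(159.4) = 159.4

159 mol/min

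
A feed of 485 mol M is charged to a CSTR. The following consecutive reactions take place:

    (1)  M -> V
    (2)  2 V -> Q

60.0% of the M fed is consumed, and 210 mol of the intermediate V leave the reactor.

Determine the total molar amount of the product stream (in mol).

444 mol

Conversion of M: M consumed = 1ξ₁ = 0.6 × 485 → ξ₁ = 291 mol.
V balance: n_V = 0 + 1ξ₁ − 2ξ₂ = 210 → ξ₂ = (1·291 − 210)/2 = 40.5 mol.
Outlet amounts (n = n₀ + Σ ν·ξ):
  M: 485 − 1(291) = 194
  V: 0 + 1(291) − 2(40.5) = 210
  Q: 0 + 1(40.5) = 40.5
Total out = 194 + 210 + 40.5 = 444.5 mol.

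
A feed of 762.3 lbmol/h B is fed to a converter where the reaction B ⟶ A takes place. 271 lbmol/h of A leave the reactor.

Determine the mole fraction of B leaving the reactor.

For A: n = n₀ + 1ξ → 271 = 0 + 1ξ, giving ξ = 271 lbmol/h.
Outlet amounts (n = n₀ + ν ξ):
  B: 762.3 − 1(271) = 491.3
  A: 0 + 1(271) = 271
Total out = 762.3 lbmol/h; y_B = 491.3 / 762.3 = 0.6445.

0.644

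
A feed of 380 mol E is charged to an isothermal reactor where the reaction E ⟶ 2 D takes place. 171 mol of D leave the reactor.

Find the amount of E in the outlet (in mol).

294 mol

For D: n = n₀ + 2ξ → 171 = 0 + 2ξ, giving ξ = 85.5 mol.
Outlet amounts (n = n₀ + ν ξ):
  E: 380 − 1(85.5) = 294.5
  D: 0 + 2(85.5) = 171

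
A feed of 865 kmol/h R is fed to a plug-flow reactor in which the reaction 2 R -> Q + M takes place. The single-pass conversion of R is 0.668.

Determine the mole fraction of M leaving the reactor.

R reacted = 0.668 × 865 = 577.8 kmol/h; ν_R = −2, so ξ = 577.8/2 = 288.9 kmol/h.
Outlet amounts (n = n₀ + ν ξ):
  R: 865 − 2(288.9) = 287.2
  Q: 0 + 1(288.9) = 288.9
  M: 0 + 1(288.9) = 288.9
Total out = 865 kmol/h; y_M = 288.9 / 865 = 0.334.

0.334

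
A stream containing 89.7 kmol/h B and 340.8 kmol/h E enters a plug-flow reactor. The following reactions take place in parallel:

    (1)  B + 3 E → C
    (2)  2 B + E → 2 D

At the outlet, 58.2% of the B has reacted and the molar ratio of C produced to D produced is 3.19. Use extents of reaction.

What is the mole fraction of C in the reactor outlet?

0.13

Conversion of B: B consumed = 0.582 × 89.7 = 52.21 kmol/h = 1ξ₁ + 2ξ₂.
Selectivity: 1ξ₁ / (2ξ₂) = 3.19 → ξ₁ = 6.38 ξ₂.
Substitute: (1·6.38 + 2) ξ₂ = 52.21 → ξ₂ = 6.23 kmol/h, ξ₁ = 39.75 kmol/h.
Outlet amounts (n = n₀ + Σ ν·ξ):
  B: 89.7 − 1(39.75) − 2(6.23) = 37.49
  E: 340.8 − 3(39.75) − 1(6.23) = 215.3
  C: 0 + 1(39.75) = 39.75
  D: 0 + 2(6.23) = 12.46
Total out = 305 kmol/h; y_C = 39.75 / 305 = 0.1303.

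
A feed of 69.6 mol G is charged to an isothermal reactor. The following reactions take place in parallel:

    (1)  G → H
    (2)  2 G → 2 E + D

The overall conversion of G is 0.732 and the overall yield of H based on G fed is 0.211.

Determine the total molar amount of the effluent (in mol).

Yield of H: 1ξ₁ / 69.6 = 0.211 → ξ₁ = 14.69 mol.
Conversion of G: 1ξ₁ + 2ξ₂ = 0.732 × 69.6 = 50.95 → ξ₂ = 18.13 mol.
Outlet amounts (n = n₀ + Σ ν·ξ):
  G: 69.6 − 1(14.69) − 2(18.13) = 18.65
  H: 0 + 1(14.69) = 14.69
  E: 0 + 2(18.13) = 36.26
  D: 0 + 1(18.13) = 18.13
Total out = 18.65 + 14.69 + 36.26 + 18.13 = 87.73 mol.

87.7 mol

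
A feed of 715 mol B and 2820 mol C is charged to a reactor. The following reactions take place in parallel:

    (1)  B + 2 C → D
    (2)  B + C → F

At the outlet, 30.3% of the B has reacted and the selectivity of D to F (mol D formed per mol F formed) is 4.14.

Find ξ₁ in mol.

Conversion of B: B consumed = 0.303 × 715 = 216.6 mol = 1ξ₁ + 1ξ₂.
Selectivity: 1ξ₁ / (1ξ₂) = 4.14 → ξ₁ = 4.14 ξ₂.
Substitute: (1·4.14 + 1) ξ₂ = 216.6 → ξ₂ = 42.15 mol, ξ₁ = 174.5 mol.
Outlet amounts (n = n₀ + Σ ν·ξ):
  B: 715 − 1(174.5) − 1(42.15) = 498.4
  C: 2820 − 2(174.5) − 1(42.15) = 2429
  D: 0 + 1(174.5) = 174.5
  F: 0 + 1(42.15) = 42.15

ξ₁ = 174 mol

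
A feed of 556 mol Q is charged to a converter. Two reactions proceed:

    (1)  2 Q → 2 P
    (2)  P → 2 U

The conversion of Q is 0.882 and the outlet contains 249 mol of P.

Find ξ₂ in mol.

Conversion of Q: Q consumed = 2ξ₁ = 0.882 × 556 → ξ₁ = 245.2 mol.
P balance: n_P = 0 + 2ξ₁ − 1ξ₂ = 249 → ξ₂ = (2·245.2 − 249)/1 = 241.4 mol.
Outlet amounts (n = n₀ + Σ ν·ξ):
  Q: 556 − 2(245.2) = 65.61
  P: 0 + 2(245.2) − 1(241.4) = 249
  U: 0 + 2(241.4) = 482.8

ξ₂ = 241 mol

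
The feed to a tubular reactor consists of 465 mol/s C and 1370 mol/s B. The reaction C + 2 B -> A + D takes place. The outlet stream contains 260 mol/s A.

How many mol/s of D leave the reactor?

260 mol/s

For A: n = n₀ + 1ξ → 260 = 0 + 1ξ, giving ξ = 260 mol/s.
Outlet amounts (n = n₀ + ν ξ):
  C: 465 − 1(260) = 205
  B: 1370 − 2(260) = 850
  A: 0 + 1(260) = 260
  D: 0 + 1(260) = 260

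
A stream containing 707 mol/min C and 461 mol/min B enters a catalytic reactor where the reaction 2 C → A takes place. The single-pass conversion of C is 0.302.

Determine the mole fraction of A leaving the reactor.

0.101

C reacted = 0.302 × 707 = 213.5 mol/min; ν_C = −2, so ξ = 213.5/2 = 106.8 mol/min.
Outlet amounts (n = n₀ + ν ξ):
  C: 707 − 2(106.8) = 493.5
  A: 0 + 1(106.8) = 106.8
  B: 461 (inert)
Total out = 1061 mol/min; y_A = 106.8 / 1061 = 0.1006.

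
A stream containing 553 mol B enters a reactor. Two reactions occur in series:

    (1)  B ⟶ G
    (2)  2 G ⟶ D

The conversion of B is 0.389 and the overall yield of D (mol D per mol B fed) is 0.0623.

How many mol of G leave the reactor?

146 mol

Conversion of B: B consumed = 1ξ₁ = 0.389 × 553 → ξ₁ = 215.1 mol.
Yield of D: 1ξ₂ / 553 = 0.0623 → ξ₂ = 34.45 mol.
Outlet amounts (n = n₀ + Σ ν·ξ):
  B: 553 − 1(215.1) = 337.9
  G: 0 + 1(215.1) − 2(34.45) = 146.2
  D: 0 + 1(34.45) = 34.45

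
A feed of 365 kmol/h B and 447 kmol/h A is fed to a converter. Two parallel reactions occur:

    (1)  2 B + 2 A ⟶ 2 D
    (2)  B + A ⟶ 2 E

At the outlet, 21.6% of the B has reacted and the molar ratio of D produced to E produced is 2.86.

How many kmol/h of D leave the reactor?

Conversion of B: B consumed = 0.216 × 365 = 78.84 kmol/h = 2ξ₁ + 1ξ₂.
Selectivity: 2ξ₁ / (2ξ₂) = 2.86 → ξ₁ = 2.86 ξ₂.
Substitute: (2·2.86 + 1) ξ₂ = 78.84 → ξ₂ = 11.73 kmol/h, ξ₁ = 33.55 kmol/h.
Outlet amounts (n = n₀ + Σ ν·ξ):
  B: 365 − 2(33.55) − 1(11.73) = 286.2
  A: 447 − 2(33.55) − 1(11.73) = 368.2
  D: 0 + 2(33.55) = 67.11
  E: 0 + 2(11.73) = 23.46

67.1 kmol/h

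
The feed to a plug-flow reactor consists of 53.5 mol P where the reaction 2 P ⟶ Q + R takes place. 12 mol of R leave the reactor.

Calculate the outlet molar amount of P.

29.5 mol

For R: n = n₀ + 1ξ → 12 = 0 + 1ξ, giving ξ = 12 mol.
Outlet amounts (n = n₀ + ν ξ):
  P: 53.5 − 2(12) = 29.5
  Q: 0 + 1(12) = 12
  R: 0 + 1(12) = 12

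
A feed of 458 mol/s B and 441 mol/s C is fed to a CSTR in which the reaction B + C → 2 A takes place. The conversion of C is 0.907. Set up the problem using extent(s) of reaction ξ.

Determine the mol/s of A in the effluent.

800 mol/s

C reacted = 0.907 × 441 = 400 mol/s; ν_C = −1, so ξ = 400/1 = 400 mol/s.
Outlet amounts (n = n₀ + ν ξ):
  B: 458 − 1(400) = 58.01
  C: 441 − 1(400) = 41.01
  A: 0 + 2(400) = 800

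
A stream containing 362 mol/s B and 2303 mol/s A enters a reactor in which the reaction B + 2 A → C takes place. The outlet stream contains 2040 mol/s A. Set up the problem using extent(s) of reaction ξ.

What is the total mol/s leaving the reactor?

2400 mol/s

For A: n = n₀ − 2ξ → 2040 = 2303 − 2ξ, giving ξ = 131.5 mol/s.
Outlet amounts (n = n₀ + ν ξ):
  B: 362 − 1(131.5) = 230.5
  A: 2303 − 2(131.5) = 2040
  C: 0 + 1(131.5) = 131.5
Total out = 230.5 + 2040 + 131.5 = 2402 mol/s.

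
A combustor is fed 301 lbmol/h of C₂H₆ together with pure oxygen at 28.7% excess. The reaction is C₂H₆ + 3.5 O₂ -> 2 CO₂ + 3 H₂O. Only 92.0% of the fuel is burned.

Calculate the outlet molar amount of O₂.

387 lbmol/h

Stoichiometric O₂ = 3.5 × 301 = 1054 lbmol/h; O₂ fed = 1054 × 1.287 = 1356 lbmol/h.
Fuel reacted = 0.92 × 301 → ξ = 276.9 lbmol/h.
Outlet (n = n₀ + ν ξ):
  C₂H₆: 301 − 1(276.9) = 24.08
  O₂: 1356 − 3.5(276.9) = 386.6
  CO₂: 0 + 2(276.9) = 553.8
  H₂O: 0 + 3(276.9) = 830.8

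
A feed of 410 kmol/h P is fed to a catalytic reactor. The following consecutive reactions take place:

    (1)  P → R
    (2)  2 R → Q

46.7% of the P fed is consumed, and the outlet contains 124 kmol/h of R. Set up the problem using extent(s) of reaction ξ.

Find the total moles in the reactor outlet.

376 kmol/h

Conversion of P: P consumed = 1ξ₁ = 0.467 × 410 → ξ₁ = 191.5 kmol/h.
R balance: n_R = 0 + 1ξ₁ − 2ξ₂ = 124 → ξ₂ = (1·191.5 − 124)/2 = 33.73 kmol/h.
Outlet amounts (n = n₀ + Σ ν·ξ):
  P: 410 − 1(191.5) = 218.5
  R: 0 + 1(191.5) − 2(33.73) = 124
  Q: 0 + 1(33.73) = 33.73
Total out = 218.5 + 124 + 33.73 = 376.3 kmol/h.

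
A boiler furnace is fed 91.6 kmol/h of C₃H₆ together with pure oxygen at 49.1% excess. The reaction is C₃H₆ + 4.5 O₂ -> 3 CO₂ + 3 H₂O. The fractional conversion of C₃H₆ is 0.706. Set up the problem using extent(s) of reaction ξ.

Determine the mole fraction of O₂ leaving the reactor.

Stoichiometric O₂ = 4.5 × 91.6 = 412.2 kmol/h; O₂ fed = 412.2 × 1.491 = 614.6 kmol/h.
Fuel reacted = 0.706 × 91.6 → ξ = 64.67 kmol/h.
Outlet (n = n₀ + ν ξ):
  C₃H₆: 91.6 − 1(64.67) = 26.93
  O₂: 614.6 − 4.5(64.67) = 323.6
  CO₂: 0 + 3(64.67) = 194
  H₂O: 0 + 3(64.67) = 194
Total out = 738.5 kmol/h; y_O₂ = 323.6 / 738.5 = 0.4381.

0.438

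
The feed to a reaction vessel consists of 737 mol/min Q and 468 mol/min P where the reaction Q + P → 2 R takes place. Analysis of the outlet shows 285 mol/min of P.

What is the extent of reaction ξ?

For P: n = n₀ − 1ξ → 285 = 468 − 1ξ, giving ξ = 183 mol/min.
Outlet amounts (n = n₀ + ν ξ):
  Q: 737 − 1(183) = 554
  P: 468 − 1(183) = 285
  R: 0 + 2(183) = 366

ξ = 183 mol/min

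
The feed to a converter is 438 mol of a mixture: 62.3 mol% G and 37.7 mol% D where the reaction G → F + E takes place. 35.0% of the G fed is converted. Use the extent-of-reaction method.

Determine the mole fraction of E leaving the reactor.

G reacted = 0.35 × 272.9 = 95.51 mol; ν_G = −1, so ξ = 95.51/1 = 95.51 mol.
Outlet amounts (n = n₀ + ν ξ):
  G: 272.9 − 1(95.51) = 177.4
  F: 0 + 1(95.51) = 95.51
  E: 0 + 1(95.51) = 95.51
  D: 165.1 (inert)
Total out = 533.5 mol; y_E = 95.51 / 533.5 = 0.179.

0.179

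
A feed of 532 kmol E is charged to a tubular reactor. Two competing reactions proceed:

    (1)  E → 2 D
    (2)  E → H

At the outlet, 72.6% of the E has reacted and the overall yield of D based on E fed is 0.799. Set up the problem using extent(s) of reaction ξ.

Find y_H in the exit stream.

Yield of D: 2ξ₁ / 532 = 0.799 → ξ₁ = 212.5 kmol.
Conversion of E: 1ξ₁ + 1ξ₂ = 0.726 × 532 = 386.2 → ξ₂ = 173.7 kmol.
Outlet amounts (n = n₀ + Σ ν·ξ):
  E: 532 − 1(212.5) − 1(173.7) = 145.8
  D: 0 + 2(212.5) = 425.1
  H: 0 + 1(173.7) = 173.7
Total out = 744.5 kmol; y_H = 173.7 / 744.5 = 0.2333.

0.233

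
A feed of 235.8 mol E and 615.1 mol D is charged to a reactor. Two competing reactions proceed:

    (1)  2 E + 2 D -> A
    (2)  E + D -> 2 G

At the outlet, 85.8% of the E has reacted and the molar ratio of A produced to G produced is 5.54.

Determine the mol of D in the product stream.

Conversion of E: E consumed = 0.858 × 235.8 = 202.3 mol = 2ξ₁ + 1ξ₂.
Selectivity: 1ξ₁ / (2ξ₂) = 5.54 → ξ₁ = 11.08 ξ₂.
Substitute: (2·11.08 + 1) ξ₂ = 202.3 → ξ₂ = 8.736 mol, ξ₁ = 96.79 mol.
Outlet amounts (n = n₀ + Σ ν·ξ):
  E: 235.8 − 2(96.79) − 1(8.736) = 33.48
  D: 615.1 − 2(96.79) − 1(8.736) = 412.8
  A: 0 + 1(96.79) = 96.79
  G: 0 + 2(8.736) = 17.47

413 mol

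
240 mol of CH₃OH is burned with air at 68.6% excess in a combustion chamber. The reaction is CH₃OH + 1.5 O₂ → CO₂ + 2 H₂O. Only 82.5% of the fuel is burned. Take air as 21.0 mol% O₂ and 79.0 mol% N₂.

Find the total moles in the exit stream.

3230 mol

Stoichiometric O₂ = 1.5 × 240 = 360 mol; O₂ fed = 360 × 1.686 = 607 mol.
N₂ fed = 607 × 79/21 = 2283 mol.
Fuel reacted = 0.825 × 240 → ξ = 198 mol.
Outlet (n = n₀ + ν ξ):
  CH₃OH: 240 − 1(198) = 42
  O₂: 607 − 1.5(198) = 310
  N₂: 2283 (inert)
  CO₂: 0 + 1(198) = 198
  H₂O: 0 + 2(198) = 396
Total out = 42 + 310 + 2283 + 198 + 396 = 3229 mol.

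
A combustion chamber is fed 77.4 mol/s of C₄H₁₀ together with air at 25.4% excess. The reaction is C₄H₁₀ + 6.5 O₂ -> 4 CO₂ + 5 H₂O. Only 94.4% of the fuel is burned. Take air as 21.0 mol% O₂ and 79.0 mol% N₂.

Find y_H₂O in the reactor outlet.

Stoichiometric O₂ = 6.5 × 77.4 = 503.1 mol/s; O₂ fed = 503.1 × 1.254 = 630.9 mol/s.
N₂ fed = 630.9 × 79/21 = 2373 mol/s.
Fuel reacted = 0.944 × 77.4 → ξ = 73.07 mol/s.
Outlet (n = n₀ + ν ξ):
  C₄H₁₀: 77.4 − 1(73.07) = 4.334
  O₂: 630.9 − 6.5(73.07) = 156
  N₂: 2373 (inert)
  CO₂: 0 + 4(73.07) = 292.3
  H₂O: 0 + 5(73.07) = 365.3
Total out = 3191 mol/s; y_H₂O = 365.3 / 3191 = 0.1145.

0.114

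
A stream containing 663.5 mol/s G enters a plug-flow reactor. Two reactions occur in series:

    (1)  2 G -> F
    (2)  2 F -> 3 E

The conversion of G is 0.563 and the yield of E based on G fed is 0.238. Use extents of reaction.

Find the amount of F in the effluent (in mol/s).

Conversion of G: G consumed = 2ξ₁ = 0.563 × 663.5 → ξ₁ = 186.8 mol/s.
Yield of E: 3ξ₂ / 663.5 = 0.238 → ξ₂ = 52.64 mol/s.
Outlet amounts (n = n₀ + Σ ν·ξ):
  G: 663.5 − 2(186.8) = 289.9
  F: 0 + 1(186.8) − 2(52.64) = 81.5
  E: 0 + 3(52.64) = 157.9

81.5 mol/s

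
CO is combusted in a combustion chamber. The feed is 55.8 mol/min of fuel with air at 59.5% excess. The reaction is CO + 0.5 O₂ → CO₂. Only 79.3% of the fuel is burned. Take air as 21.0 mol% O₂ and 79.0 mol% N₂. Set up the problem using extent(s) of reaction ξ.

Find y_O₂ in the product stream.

0.0911

Stoichiometric O₂ = 0.5 × 55.8 = 27.9 mol/min; O₂ fed = 27.9 × 1.595 = 44.5 mol/min.
N₂ fed = 44.5 × 79/21 = 167.4 mol/min.
Fuel reacted = 0.793 × 55.8 → ξ = 44.25 mol/min.
Outlet (n = n₀ + ν ξ):
  CO: 55.8 − 1(44.25) = 11.55
  O₂: 44.5 − 0.5(44.25) = 22.38
  N₂: 167.4 (inert)
  CO₂: 0 + 1(44.25) = 44.25
Total out = 245.6 mol/min; y_O₂ = 22.38 / 245.6 = 0.09111.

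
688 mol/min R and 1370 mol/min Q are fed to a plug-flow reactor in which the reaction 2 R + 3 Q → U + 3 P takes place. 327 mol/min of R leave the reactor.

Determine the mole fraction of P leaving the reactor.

For R: n = n₀ − 2ξ → 327 = 688 − 2ξ, giving ξ = 180.5 mol/min.
Outlet amounts (n = n₀ + ν ξ):
  R: 688 − 2(180.5) = 327
  Q: 1370 − 3(180.5) = 828.5
  U: 0 + 1(180.5) = 180.5
  P: 0 + 3(180.5) = 541.5
Total out = 1878 mol/min; y_P = 541.5 / 1878 = 0.2884.

0.288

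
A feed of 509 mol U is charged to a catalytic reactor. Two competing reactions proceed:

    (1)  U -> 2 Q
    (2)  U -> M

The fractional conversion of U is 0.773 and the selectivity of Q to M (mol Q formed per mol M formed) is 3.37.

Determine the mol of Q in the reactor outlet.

Conversion of U: U consumed = 0.773 × 509 = 393.5 mol = 1ξ₁ + 1ξ₂.
Selectivity: 2ξ₁ / (1ξ₂) = 3.37 → ξ₁ = 1.685 ξ₂.
Substitute: (1·1.685 + 1) ξ₂ = 393.5 → ξ₂ = 146.5 mol, ξ₁ = 246.9 mol.
Outlet amounts (n = n₀ + Σ ν·ξ):
  U: 509 − 1(246.9) − 1(146.5) = 115.5
  Q: 0 + 2(246.9) = 493.8
  M: 0 + 1(146.5) = 146.5

494 mol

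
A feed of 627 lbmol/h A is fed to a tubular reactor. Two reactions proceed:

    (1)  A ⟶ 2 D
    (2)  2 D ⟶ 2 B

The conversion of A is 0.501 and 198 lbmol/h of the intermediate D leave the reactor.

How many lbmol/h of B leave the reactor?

Conversion of A: A consumed = 1ξ₁ = 0.501 × 627 → ξ₁ = 314.1 lbmol/h.
D balance: n_D = 0 + 2ξ₁ − 2ξ₂ = 198 → ξ₂ = (2·314.1 − 198)/2 = 215.1 lbmol/h.
Outlet amounts (n = n₀ + Σ ν·ξ):
  A: 627 − 1(314.1) = 312.9
  D: 0 + 2(314.1) − 2(215.1) = 198
  B: 0 + 2(215.1) = 430.3

430 lbmol/h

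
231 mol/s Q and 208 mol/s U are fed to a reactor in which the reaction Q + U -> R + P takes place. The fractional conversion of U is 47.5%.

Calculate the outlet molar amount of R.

98.8 mol/s

U reacted = 0.475 × 208 = 98.8 mol/s; ν_U = −1, so ξ = 98.8/1 = 98.8 mol/s.
Outlet amounts (n = n₀ + ν ξ):
  Q: 231 − 1(98.8) = 132.2
  U: 208 − 1(98.8) = 109.2
  R: 0 + 1(98.8) = 98.8
  P: 0 + 1(98.8) = 98.8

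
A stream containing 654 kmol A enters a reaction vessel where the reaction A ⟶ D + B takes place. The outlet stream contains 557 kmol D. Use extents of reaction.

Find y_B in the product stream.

0.46

For D: n = n₀ + 1ξ → 557 = 0 + 1ξ, giving ξ = 557 kmol.
Outlet amounts (n = n₀ + ν ξ):
  A: 654 − 1(557) = 97
  D: 0 + 1(557) = 557
  B: 0 + 1(557) = 557
Total out = 1211 kmol; y_B = 557 / 1211 = 0.46.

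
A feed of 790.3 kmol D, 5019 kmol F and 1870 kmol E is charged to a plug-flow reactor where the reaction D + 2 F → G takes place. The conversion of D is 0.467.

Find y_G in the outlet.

0.0532

D reacted = 0.467 × 790.3 = 369.1 kmol; ν_D = −1, so ξ = 369.1/1 = 369.1 kmol.
Outlet amounts (n = n₀ + ν ξ):
  D: 790.3 − 1(369.1) = 421.2
  F: 5019 − 2(369.1) = 4281
  G: 0 + 1(369.1) = 369.1
  E: 1870 (inert)
Total out = 6941 kmol; y_G = 369.1 / 6941 = 0.05317.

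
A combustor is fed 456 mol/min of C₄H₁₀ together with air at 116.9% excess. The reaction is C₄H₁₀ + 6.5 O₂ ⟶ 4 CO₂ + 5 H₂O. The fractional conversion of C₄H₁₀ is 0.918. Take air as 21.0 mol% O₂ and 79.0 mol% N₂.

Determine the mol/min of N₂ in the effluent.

Stoichiometric O₂ = 6.5 × 456 = 2964 mol/min; O₂ fed = 2964 × 2.169 = 6429 mol/min.
N₂ fed = 6429 × 79/21 = 24180 mol/min.
Fuel reacted = 0.918 × 456 → ξ = 418.6 mol/min.
Outlet (n = n₀ + ν ξ):
  C₄H₁₀: 456 − 1(418.6) = 37.39
  O₂: 6429 − 6.5(418.6) = 3708
  N₂: 24180 (inert)
  CO₂: 0 + 4(418.6) = 1674
  H₂O: 0 + 5(418.6) = 2093

24200 mol/min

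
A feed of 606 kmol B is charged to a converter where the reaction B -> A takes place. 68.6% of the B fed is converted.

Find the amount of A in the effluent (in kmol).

416 kmol

B reacted = 0.686 × 606 = 415.7 kmol; ν_B = −1, so ξ = 415.7/1 = 415.7 kmol.
Outlet amounts (n = n₀ + ν ξ):
  B: 606 − 1(415.7) = 190.3
  A: 0 + 1(415.7) = 415.7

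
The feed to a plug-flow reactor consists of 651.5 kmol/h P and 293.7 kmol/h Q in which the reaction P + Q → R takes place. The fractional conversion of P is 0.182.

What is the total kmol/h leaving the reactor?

P reacted = 0.182 × 651.5 = 118.6 kmol/h; ν_P = −1, so ξ = 118.6/1 = 118.6 kmol/h.
Outlet amounts (n = n₀ + ν ξ):
  P: 651.5 − 1(118.6) = 532.9
  Q: 293.7 − 1(118.6) = 175.1
  R: 0 + 1(118.6) = 118.6
Total out = 532.9 + 175.1 + 118.6 = 826.6 kmol/h.

827 kmol/h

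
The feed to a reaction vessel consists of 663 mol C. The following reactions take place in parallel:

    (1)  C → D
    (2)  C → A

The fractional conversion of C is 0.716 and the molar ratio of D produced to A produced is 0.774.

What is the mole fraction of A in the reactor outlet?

Conversion of C: C consumed = 0.716 × 663 = 474.7 mol = 1ξ₁ + 1ξ₂.
Selectivity: 1ξ₁ / (1ξ₂) = 0.774 → ξ₁ = 0.774 ξ₂.
Substitute: (1·0.774 + 1) ξ₂ = 474.7 → ξ₂ = 267.6 mol, ξ₁ = 207.1 mol.
Outlet amounts (n = n₀ + Σ ν·ξ):
  C: 663 − 1(207.1) − 1(267.6) = 188.3
  D: 0 + 1(207.1) = 207.1
  A: 0 + 1(267.6) = 267.6
Total out = 663 mol; y_A = 267.6 / 663 = 0.4036.

0.404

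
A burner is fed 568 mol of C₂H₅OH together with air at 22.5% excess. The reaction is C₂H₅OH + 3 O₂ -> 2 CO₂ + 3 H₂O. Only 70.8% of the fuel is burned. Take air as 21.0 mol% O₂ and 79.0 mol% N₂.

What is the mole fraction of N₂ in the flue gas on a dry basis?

Stoichiometric O₂ = 3 × 568 = 1704 mol; O₂ fed = 1704 × 1.225 = 2087 mol.
N₂ fed = 2087 × 79/21 = 7853 mol.
Fuel reacted = 0.708 × 568 → ξ = 402.1 mol.
Outlet (n = n₀ + ν ξ):
  C₂H₅OH: 568 − 1(402.1) = 165.9
  O₂: 2087 − 3(402.1) = 881
  N₂: 7853 (inert)
  CO₂: 0 + 2(402.1) = 804.3
  H₂O: 0 + 3(402.1) = 1206
Dry total = 9704 mol; y_N₂ (dry) = 7853 / 9704 = 0.8092.

0.809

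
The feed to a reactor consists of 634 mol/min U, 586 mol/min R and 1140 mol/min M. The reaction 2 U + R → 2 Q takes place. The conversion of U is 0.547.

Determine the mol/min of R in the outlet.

413 mol/min

U reacted = 0.547 × 634 = 346.8 mol/min; ν_U = −2, so ξ = 346.8/2 = 173.4 mol/min.
Outlet amounts (n = n₀ + ν ξ):
  U: 634 − 2(173.4) = 287.2
  R: 586 − 1(173.4) = 412.6
  Q: 0 + 2(173.4) = 346.8
  M: 1140 (inert)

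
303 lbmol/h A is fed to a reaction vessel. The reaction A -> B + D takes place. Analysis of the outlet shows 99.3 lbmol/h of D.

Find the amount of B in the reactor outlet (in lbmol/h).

For D: n = n₀ + 1ξ → 99.3 = 0 + 1ξ, giving ξ = 99.3 lbmol/h.
Outlet amounts (n = n₀ + ν ξ):
  A: 303 − 1(99.3) = 203.7
  B: 0 + 1(99.3) = 99.3
  D: 0 + 1(99.3) = 99.3

99.3 lbmol/h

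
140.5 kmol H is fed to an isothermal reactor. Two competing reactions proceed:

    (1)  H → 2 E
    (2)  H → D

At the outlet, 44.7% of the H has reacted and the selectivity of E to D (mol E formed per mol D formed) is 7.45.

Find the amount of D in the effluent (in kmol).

Conversion of H: H consumed = 0.447 × 140.5 = 62.8 kmol = 1ξ₁ + 1ξ₂.
Selectivity: 2ξ₁ / (1ξ₂) = 7.45 → ξ₁ = 3.725 ξ₂.
Substitute: (1·3.725 + 1) ξ₂ = 62.8 → ξ₂ = 13.29 kmol, ξ₁ = 49.51 kmol.
Outlet amounts (n = n₀ + Σ ν·ξ):
  H: 140.5 − 1(49.51) − 1(13.29) = 77.7
  E: 0 + 2(49.51) = 99.02
  D: 0 + 1(13.29) = 13.29

13.3 kmol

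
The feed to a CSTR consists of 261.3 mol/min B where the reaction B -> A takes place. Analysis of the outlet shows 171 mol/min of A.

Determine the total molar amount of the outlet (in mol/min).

261 mol/min

For A: n = n₀ + 1ξ → 171 = 0 + 1ξ, giving ξ = 171 mol/min.
Outlet amounts (n = n₀ + ν ξ):
  B: 261.3 − 1(171) = 90.3
  A: 0 + 1(171) = 171
Total out = 90.3 + 171 = 261.3 mol/min.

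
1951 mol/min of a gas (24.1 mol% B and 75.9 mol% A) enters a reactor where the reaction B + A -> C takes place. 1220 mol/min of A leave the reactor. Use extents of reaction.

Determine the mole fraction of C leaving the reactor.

0.154

For A: n = n₀ − 1ξ → 1220 = 1481 − 1ξ, giving ξ = 260.8 mol/min.
Outlet amounts (n = n₀ + ν ξ):
  B: 470.2 − 1(260.8) = 209.4
  A: 1481 − 1(260.8) = 1220
  C: 0 + 1(260.8) = 260.8
Total out = 1690 mol/min; y_C = 260.8 / 1690 = 0.1543.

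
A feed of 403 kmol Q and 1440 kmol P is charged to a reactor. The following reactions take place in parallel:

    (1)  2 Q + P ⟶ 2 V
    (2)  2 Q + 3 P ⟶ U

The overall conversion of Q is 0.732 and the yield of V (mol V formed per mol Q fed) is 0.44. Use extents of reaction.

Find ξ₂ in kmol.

ξ₂ = 58.8 kmol

Yield of V: 2ξ₁ / 403 = 0.44 → ξ₁ = 88.66 kmol.
Conversion of Q: 2ξ₁ + 2ξ₂ = 0.732 × 403 = 295 → ξ₂ = 58.84 kmol.
Outlet amounts (n = n₀ + Σ ν·ξ):
  Q: 403 − 2(88.66) − 2(58.84) = 108
  P: 1440 − 1(88.66) − 3(58.84) = 1175
  V: 0 + 2(88.66) = 177.3
  U: 0 + 1(58.84) = 58.84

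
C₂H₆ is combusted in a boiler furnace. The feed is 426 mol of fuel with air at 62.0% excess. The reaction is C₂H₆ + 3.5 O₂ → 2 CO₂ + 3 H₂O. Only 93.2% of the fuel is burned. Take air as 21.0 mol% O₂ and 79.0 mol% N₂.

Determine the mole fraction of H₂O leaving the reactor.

Stoichiometric O₂ = 3.5 × 426 = 1491 mol; O₂ fed = 1491 × 1.620 = 2415 mol.
N₂ fed = 2415 × 79/21 = 9087 mol.
Fuel reacted = 0.932 × 426 → ξ = 397 mol.
Outlet (n = n₀ + ν ξ):
  C₂H₆: 426 − 1(397) = 28.97
  O₂: 2415 − 3.5(397) = 1026
  N₂: 9087 (inert)
  CO₂: 0 + 2(397) = 794.1
  H₂O: 0 + 3(397) = 1191
Total out = 12130 mol; y_H₂O = 1191 / 12130 = 0.09822.

0.0982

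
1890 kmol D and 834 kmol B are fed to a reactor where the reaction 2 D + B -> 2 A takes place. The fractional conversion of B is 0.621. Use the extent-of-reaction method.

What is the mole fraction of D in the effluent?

0.387

B reacted = 0.621 × 834 = 517.9 kmol; ν_B = −1, so ξ = 517.9/1 = 517.9 kmol.
Outlet amounts (n = n₀ + ν ξ):
  D: 1890 − 2(517.9) = 854.2
  B: 834 − 1(517.9) = 316.1
  A: 0 + 2(517.9) = 1036
Total out = 2206 kmol; y_D = 854.2 / 2206 = 0.3872.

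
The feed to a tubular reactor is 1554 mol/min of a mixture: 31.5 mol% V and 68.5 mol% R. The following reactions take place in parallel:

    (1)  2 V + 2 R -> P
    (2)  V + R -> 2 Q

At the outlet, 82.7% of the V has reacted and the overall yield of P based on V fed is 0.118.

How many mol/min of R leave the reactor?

Yield of P: 1ξ₁ / 489.5 = 0.118 → ξ₁ = 57.76 mol/min.
Conversion of V: 2ξ₁ + 1ξ₂ = 0.827 × 489.5 = 404.8 → ξ₂ = 289.3 mol/min.
Outlet amounts (n = n₀ + Σ ν·ξ):
  V: 489.5 − 2(57.76) − 1(289.3) = 84.69
  R: 1064 − 2(57.76) − 1(289.3) = 659.7
  P: 0 + 1(57.76) = 57.76
  Q: 0 + 2(289.3) = 578.6

660 mol/min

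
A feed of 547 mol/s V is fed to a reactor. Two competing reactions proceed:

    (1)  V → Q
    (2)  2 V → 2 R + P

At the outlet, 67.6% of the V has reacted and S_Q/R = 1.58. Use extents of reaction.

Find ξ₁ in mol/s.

Conversion of V: V consumed = 0.676 × 547 = 369.8 mol/s = 1ξ₁ + 2ξ₂.
Selectivity: 1ξ₁ / (2ξ₂) = 1.58 → ξ₁ = 3.16 ξ₂.
Substitute: (1·3.16 + 2) ξ₂ = 369.8 → ξ₂ = 71.66 mol/s, ξ₁ = 226.4 mol/s.
Outlet amounts (n = n₀ + Σ ν·ξ):
  V: 547 − 1(226.4) − 2(71.66) = 177.2
  Q: 0 + 1(226.4) = 226.4
  R: 0 + 2(71.66) = 143.3
  P: 0 + 1(71.66) = 71.66

ξ₁ = 226 mol/s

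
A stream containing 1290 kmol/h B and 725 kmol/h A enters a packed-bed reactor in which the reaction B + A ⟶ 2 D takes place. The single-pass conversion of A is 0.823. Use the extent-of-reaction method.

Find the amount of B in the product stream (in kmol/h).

A reacted = 0.823 × 725 = 596.7 kmol/h; ν_A = −1, so ξ = 596.7/1 = 596.7 kmol/h.
Outlet amounts (n = n₀ + ν ξ):
  B: 1290 − 1(596.7) = 693.3
  A: 725 − 1(596.7) = 128.3
  D: 0 + 2(596.7) = 1193

693 kmol/h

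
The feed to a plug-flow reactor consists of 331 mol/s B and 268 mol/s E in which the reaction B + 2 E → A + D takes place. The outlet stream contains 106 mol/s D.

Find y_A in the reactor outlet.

0.215

For D: n = n₀ + 1ξ → 106 = 0 + 1ξ, giving ξ = 106 mol/s.
Outlet amounts (n = n₀ + ν ξ):
  B: 331 − 1(106) = 225
  E: 268 − 2(106) = 56
  A: 0 + 1(106) = 106
  D: 0 + 1(106) = 106
Total out = 493 mol/s; y_A = 106 / 493 = 0.215.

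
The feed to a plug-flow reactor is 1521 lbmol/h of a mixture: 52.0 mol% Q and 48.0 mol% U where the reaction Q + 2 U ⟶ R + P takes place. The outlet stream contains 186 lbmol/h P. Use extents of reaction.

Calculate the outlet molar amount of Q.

For P: n = n₀ + 1ξ → 186 = 0 + 1ξ, giving ξ = 186 lbmol/h.
Outlet amounts (n = n₀ + ν ξ):
  Q: 790.9 − 1(186) = 604.9
  U: 730.1 − 2(186) = 358.1
  R: 0 + 1(186) = 186
  P: 0 + 1(186) = 186

605 lbmol/h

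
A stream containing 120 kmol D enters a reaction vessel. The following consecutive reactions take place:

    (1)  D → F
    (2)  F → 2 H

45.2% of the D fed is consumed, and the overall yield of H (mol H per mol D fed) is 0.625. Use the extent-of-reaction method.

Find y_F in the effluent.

0.106

Conversion of D: D consumed = 1ξ₁ = 0.452 × 120 → ξ₁ = 54.24 kmol.
Yield of H: 2ξ₂ / 120 = 0.625 → ξ₂ = 37.5 kmol.
Outlet amounts (n = n₀ + Σ ν·ξ):
  D: 120 − 1(54.24) = 65.76
  F: 0 + 1(54.24) − 1(37.5) = 16.74
  H: 0 + 2(37.5) = 75
Total out = 157.5 kmol; y_F = 16.74 / 157.5 = 0.1063.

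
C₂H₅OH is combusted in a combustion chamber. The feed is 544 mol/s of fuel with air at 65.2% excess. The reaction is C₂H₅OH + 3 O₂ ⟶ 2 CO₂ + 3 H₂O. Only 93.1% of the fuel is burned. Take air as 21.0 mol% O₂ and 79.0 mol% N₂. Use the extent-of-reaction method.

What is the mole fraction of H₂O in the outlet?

Stoichiometric O₂ = 3 × 544 = 1632 mol/s; O₂ fed = 1632 × 1.652 = 2696 mol/s.
N₂ fed = 2696 × 79/21 = 10140 mol/s.
Fuel reacted = 0.931 × 544 → ξ = 506.5 mol/s.
Outlet (n = n₀ + ν ξ):
  C₂H₅OH: 544 − 1(506.5) = 37.54
  O₂: 2696 − 3(506.5) = 1177
  N₂: 10140 (inert)
  CO₂: 0 + 2(506.5) = 1013
  H₂O: 0 + 3(506.5) = 1519
Total out = 13890 mol/s; y_H₂O = 1519 / 13890 = 0.1094.

0.109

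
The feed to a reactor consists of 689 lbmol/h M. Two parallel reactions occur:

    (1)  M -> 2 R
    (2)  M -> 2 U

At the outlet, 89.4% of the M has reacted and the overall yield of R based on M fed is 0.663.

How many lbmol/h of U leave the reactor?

775 lbmol/h

Yield of R: 2ξ₁ / 689 = 0.663 → ξ₁ = 228.4 lbmol/h.
Conversion of M: 1ξ₁ + 1ξ₂ = 0.894 × 689 = 616 → ξ₂ = 387.6 lbmol/h.
Outlet amounts (n = n₀ + Σ ν·ξ):
  M: 689 − 1(228.4) − 1(387.6) = 73.03
  R: 0 + 2(228.4) = 456.8
  U: 0 + 2(387.6) = 775.1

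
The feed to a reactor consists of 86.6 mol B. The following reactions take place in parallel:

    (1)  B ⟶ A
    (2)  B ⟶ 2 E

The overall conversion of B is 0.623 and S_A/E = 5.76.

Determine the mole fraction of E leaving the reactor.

Conversion of B: B consumed = 0.623 × 86.6 = 53.95 mol = 1ξ₁ + 1ξ₂.
Selectivity: 1ξ₁ / (2ξ₂) = 5.76 → ξ₁ = 11.52 ξ₂.
Substitute: (1·11.52 + 1) ξ₂ = 53.95 → ξ₂ = 4.309 mol, ξ₁ = 49.64 mol.
Outlet amounts (n = n₀ + Σ ν·ξ):
  B: 86.6 − 1(49.64) − 1(4.309) = 32.65
  A: 0 + 1(49.64) = 49.64
  E: 0 + 2(4.309) = 8.618
Total out = 90.91 mol; y_E = 8.618 / 90.91 = 0.0948.

0.0948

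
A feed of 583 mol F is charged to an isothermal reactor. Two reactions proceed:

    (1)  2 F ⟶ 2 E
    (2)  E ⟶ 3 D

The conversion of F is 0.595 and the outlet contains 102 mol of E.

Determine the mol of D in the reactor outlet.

Conversion of F: F consumed = 2ξ₁ = 0.595 × 583 → ξ₁ = 173.4 mol.
E balance: n_E = 0 + 2ξ₁ − 1ξ₂ = 102 → ξ₂ = (2·173.4 − 102)/1 = 244.9 mol.
Outlet amounts (n = n₀ + Σ ν·ξ):
  F: 583 − 2(173.4) = 236.1
  E: 0 + 2(173.4) − 1(244.9) = 102
  D: 0 + 3(244.9) = 734.7

735 mol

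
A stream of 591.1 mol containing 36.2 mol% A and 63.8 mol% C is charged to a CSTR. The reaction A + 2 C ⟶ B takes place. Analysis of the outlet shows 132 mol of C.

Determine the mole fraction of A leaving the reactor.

For C: n = n₀ − 2ξ → 132 = 377.1 − 2ξ, giving ξ = 122.6 mol.
Outlet amounts (n = n₀ + ν ξ):
  A: 214 − 1(122.6) = 91.42
  C: 377.1 − 2(122.6) = 132
  B: 0 + 1(122.6) = 122.6
Total out = 346 mol; y_A = 91.42 / 346 = 0.2642.

0.264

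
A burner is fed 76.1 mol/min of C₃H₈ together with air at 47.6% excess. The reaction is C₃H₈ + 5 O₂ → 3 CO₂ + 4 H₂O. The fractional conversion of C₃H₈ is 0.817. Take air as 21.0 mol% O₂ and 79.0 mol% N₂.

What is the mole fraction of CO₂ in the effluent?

0.0663

Stoichiometric O₂ = 5 × 76.1 = 380.5 mol/min; O₂ fed = 380.5 × 1.476 = 561.6 mol/min.
N₂ fed = 561.6 × 79/21 = 2113 mol/min.
Fuel reacted = 0.817 × 76.1 → ξ = 62.17 mol/min.
Outlet (n = n₀ + ν ξ):
  C₃H₈: 76.1 − 1(62.17) = 13.93
  O₂: 561.6 − 5(62.17) = 250.7
  N₂: 2113 (inert)
  CO₂: 0 + 3(62.17) = 186.5
  H₂O: 0 + 4(62.17) = 248.7
Total out = 2813 mol/min; y_CO₂ = 186.5 / 2813 = 0.06632.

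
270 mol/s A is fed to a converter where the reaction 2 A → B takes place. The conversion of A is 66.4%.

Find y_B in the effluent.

A reacted = 0.664 × 270 = 179.3 mol/s; ν_A = −2, so ξ = 179.3/2 = 89.64 mol/s.
Outlet amounts (n = n₀ + ν ξ):
  A: 270 − 2(89.64) = 90.72
  B: 0 + 1(89.64) = 89.64
Total out = 180.4 mol/s; y_B = 89.64 / 180.4 = 0.497.

0.497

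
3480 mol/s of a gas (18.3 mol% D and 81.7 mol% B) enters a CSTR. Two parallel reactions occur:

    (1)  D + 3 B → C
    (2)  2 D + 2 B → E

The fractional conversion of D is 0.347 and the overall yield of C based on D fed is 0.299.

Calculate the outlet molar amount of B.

2240 mol/s

Yield of C: 1ξ₁ / 636.8 = 0.299 → ξ₁ = 190.4 mol/s.
Conversion of D: 1ξ₁ + 2ξ₂ = 0.347 × 636.8 = 221 → ξ₂ = 15.28 mol/s.
Outlet amounts (n = n₀ + Σ ν·ξ):
  D: 636.8 − 1(190.4) − 2(15.28) = 415.9
  B: 2843 − 3(190.4) − 2(15.28) = 2241
  C: 0 + 1(190.4) = 190.4
  E: 0 + 1(15.28) = 15.28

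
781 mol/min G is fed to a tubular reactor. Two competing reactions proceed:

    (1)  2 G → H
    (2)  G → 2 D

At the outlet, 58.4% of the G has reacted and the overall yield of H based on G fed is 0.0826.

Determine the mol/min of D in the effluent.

654 mol/min

Yield of H: 1ξ₁ / 781 = 0.0826 → ξ₁ = 64.51 mol/min.
Conversion of G: 2ξ₁ + 1ξ₂ = 0.584 × 781 = 456.1 → ξ₂ = 327.1 mol/min.
Outlet amounts (n = n₀ + Σ ν·ξ):
  G: 781 − 2(64.51) − 1(327.1) = 324.9
  H: 0 + 1(64.51) = 64.51
  D: 0 + 2(327.1) = 654.2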